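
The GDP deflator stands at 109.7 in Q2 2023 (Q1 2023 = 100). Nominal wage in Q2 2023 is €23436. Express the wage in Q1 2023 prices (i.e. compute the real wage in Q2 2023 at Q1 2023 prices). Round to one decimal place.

21363.7

Real = Nominal ÷ (Index/100) = 23436 ÷ (109.7/100)
     = 23436 ÷ 1.097 = 21363.7192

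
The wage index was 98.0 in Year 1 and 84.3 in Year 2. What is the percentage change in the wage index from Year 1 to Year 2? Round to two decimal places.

Change = (84.3 − 98.0) / 98.0 × 100
       = -13.7 / 98.0 × 100 = -13.9796%

-13.98%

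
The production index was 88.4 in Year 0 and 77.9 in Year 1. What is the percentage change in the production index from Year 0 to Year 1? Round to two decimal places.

Change = (77.9 − 88.4) / 88.4 × 100
       = -10.5 / 88.4 × 100 = -11.8778%

-11.88%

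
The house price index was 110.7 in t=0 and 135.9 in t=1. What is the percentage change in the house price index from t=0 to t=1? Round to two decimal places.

22.76%

Change = (135.9 − 110.7) / 110.7 × 100
       = 25.2 / 110.7 × 100 = 22.7642%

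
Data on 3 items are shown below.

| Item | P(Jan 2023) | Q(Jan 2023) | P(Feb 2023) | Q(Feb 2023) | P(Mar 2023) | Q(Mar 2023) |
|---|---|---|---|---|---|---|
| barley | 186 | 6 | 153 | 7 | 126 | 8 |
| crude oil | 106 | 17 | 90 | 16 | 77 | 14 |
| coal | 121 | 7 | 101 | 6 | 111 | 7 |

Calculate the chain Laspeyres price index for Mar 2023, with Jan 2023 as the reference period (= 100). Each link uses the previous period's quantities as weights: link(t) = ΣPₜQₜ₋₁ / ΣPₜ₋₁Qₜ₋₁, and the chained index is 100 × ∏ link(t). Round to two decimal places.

Link Jan 2023→Feb 2023:
ΣP(Feb 2023)Q(Jan 2023) = 153×6 + 90×17 + 101×7 = 918 + 1530 + 707 = 3155
ΣP(Jan 2023)Q(Jan 2023) = 186×6 + 106×17 + 121×7 = 1116 + 1802 + 847 = 3765
link = 3155/3765 = 0.837981
Link Feb 2023→Mar 2023:
ΣP(Mar 2023)Q(Feb 2023) = 126×7 + 77×16 + 111×6 = 882 + 1232 + 666 = 2780
ΣP(Feb 2023)Q(Feb 2023) = 153×7 + 90×16 + 101×6 = 1071 + 1440 + 606 = 3117
link = 2780/3117 = 0.891883
Chained index = 100 × 0.837981 × 0.891883 = 74.7382

74.74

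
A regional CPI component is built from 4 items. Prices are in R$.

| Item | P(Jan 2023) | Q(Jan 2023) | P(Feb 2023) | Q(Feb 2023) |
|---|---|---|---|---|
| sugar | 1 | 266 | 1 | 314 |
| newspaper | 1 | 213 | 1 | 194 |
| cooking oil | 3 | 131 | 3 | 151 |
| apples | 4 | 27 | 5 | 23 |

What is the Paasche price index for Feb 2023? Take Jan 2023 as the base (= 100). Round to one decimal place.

102.2

Paasche price index uses current-period quantities as weights.
ΣP(Feb 2023)·Q(Feb 2023) = 1×314 + 1×194 + 3×151 + 5×23 = 314 + 194 + 453 + 115 = 1076
ΣP(Jan 2023)·Q(Feb 2023) = 1×314 + 1×194 + 3×151 + 4×23 = 314 + 194 + 453 + 92 = 1053
Index = 1076 / 1053 × 100 = 102.1842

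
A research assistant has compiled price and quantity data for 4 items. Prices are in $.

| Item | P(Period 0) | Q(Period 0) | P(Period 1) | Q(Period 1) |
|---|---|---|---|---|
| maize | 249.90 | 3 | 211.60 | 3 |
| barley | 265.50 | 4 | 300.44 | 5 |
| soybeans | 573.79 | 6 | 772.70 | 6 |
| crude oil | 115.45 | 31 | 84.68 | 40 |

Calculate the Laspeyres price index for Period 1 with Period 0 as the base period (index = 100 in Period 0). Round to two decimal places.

Laspeyres price index uses base-period quantities as weights.
ΣP(Period 1)·Q(Period 0) = 211.60×3 + 300.44×4 + 772.70×6 + 84.68×31 = 634.8 + 1201.76 + 4636.2 + 2625.08 = 9097.84
ΣP(Period 0)·Q(Period 0) = 249.90×3 + 265.50×4 + 573.79×6 + 115.45×31 = 749.7 + 1062 + 3442.74 + 3578.95 = 8833.39
Index = 9097.84 / 8833.39 × 100 = 102.9938

102.99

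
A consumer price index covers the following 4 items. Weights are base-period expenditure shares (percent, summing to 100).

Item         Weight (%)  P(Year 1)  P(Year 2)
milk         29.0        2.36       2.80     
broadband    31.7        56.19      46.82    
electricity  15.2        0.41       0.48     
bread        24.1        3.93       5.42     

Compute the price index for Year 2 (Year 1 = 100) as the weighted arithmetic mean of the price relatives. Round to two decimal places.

111.85

milk: 29.0 × (2.80/2.36) = 29.0 × 1.186441 = 34.4068
broadband: 31.7 × (46.82/56.19) = 31.7 × 0.833244 = 26.4138
electricity: 15.2 × (0.48/0.41) = 15.2 × 1.170732 = 17.7951
bread: 24.1 × (5.42/3.93) = 24.1 × 1.379135 = 33.2372
Index = Σ wᵢ·(p₁ᵢ/p₀ᵢ) = 34.4068 + 26.4138 + 17.7951 + 33.2372 = 111.8529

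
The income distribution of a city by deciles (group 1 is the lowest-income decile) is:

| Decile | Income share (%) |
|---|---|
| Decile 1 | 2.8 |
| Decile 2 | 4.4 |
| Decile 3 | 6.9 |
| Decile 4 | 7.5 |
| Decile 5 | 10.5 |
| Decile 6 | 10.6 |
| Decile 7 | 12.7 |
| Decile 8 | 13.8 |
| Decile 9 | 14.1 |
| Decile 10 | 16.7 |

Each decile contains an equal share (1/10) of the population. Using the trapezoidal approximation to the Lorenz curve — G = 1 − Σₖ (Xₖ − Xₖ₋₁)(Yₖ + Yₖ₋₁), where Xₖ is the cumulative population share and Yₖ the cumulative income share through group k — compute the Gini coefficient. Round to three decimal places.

Cumulative income shares Yₖ: 0.0280, 0.0720, 0.1410, 0.2160, 0.3210, 0.4270, 0.5540, 0.6920, 0.8330, 1.0000
Σ (Xₖ−Xₖ₋₁)(Yₖ+Yₖ₋₁) = (1/10)(0.0280+0.0000) + (1/10)(0.0720+0.0280) + (1/10)(0.1410+0.0720) + (1/10)(0.2160+0.1410) + (1/10)(0.3210+0.2160) + (1/10)(0.4270+0.3210) + (1/10)(0.5540+0.4270) + (1/10)(0.6920+0.5540) + (1/10)(0.8330+0.6920) + (1/10)(1.0000+0.8330)
  = 0.0028 + 0.0100 + 0.0213 + 0.0357 + 0.0537 + 0.0748 + 0.0981 + 0.1246 + 0.1525 + 0.1833 = 0.7568
G = 1 − 0.7568 = 0.2432

0.243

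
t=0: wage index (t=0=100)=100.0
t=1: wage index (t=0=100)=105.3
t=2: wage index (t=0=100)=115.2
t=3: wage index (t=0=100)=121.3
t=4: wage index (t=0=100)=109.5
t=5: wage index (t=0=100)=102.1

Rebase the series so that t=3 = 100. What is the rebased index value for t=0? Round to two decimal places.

82.44

Rebased(t=0) = 100.0 / 121.3 × 100 = 82.4402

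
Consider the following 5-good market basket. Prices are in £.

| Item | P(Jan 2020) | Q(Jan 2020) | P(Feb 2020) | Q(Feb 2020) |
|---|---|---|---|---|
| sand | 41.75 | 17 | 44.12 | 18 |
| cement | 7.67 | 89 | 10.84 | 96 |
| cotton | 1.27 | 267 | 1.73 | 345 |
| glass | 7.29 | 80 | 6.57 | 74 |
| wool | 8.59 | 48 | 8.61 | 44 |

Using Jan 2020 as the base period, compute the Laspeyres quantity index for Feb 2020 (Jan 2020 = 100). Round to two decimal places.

104.27

Laspeyres quantity index uses base-period prices as weights.
ΣP(Jan 2020)·Q(Feb 2020) = 41.75×18 + 7.67×96 + 1.27×345 + 7.29×74 + 8.59×44 = 751.5 + 736.32 + 438.15 + 539.46 + 377.96 = 2843.39
ΣP(Jan 2020)·Q(Jan 2020) = 41.75×17 + 7.67×89 + 1.27×267 + 7.29×80 + 8.59×48 = 709.75 + 682.63 + 339.09 + 583.2 + 412.32 = 2726.99
Index = 2843.39 / 2726.99 × 100 = 104.2684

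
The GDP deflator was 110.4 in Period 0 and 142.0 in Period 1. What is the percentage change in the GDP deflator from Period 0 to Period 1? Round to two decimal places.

28.62%

Change = (142.0 − 110.4) / 110.4 × 100
       = 31.6 / 110.4 × 100 = 28.6232%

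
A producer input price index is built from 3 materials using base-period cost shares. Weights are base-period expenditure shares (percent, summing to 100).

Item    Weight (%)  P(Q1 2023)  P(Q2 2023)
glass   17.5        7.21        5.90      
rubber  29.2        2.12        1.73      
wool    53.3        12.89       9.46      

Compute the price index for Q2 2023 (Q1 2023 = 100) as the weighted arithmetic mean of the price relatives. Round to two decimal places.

77.27

glass: 17.5 × (5.90/7.21) = 17.5 × 0.818308 = 14.3204
rubber: 29.2 × (1.73/2.12) = 29.2 × 0.816038 = 23.8283
wool: 53.3 × (9.46/12.89) = 53.3 × 0.733902 = 39.1170
Index = Σ wᵢ·(p₁ᵢ/p₀ᵢ) = 14.3204 + 23.8283 + 39.1170 = 77.2657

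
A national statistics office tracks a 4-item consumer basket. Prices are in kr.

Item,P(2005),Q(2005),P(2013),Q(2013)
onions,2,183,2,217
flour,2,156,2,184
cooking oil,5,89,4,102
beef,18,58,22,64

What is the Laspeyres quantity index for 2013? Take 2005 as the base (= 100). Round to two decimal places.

113.71

Laspeyres quantity index uses base-period prices as weights.
ΣP(2005)·Q(2013) = 2×217 + 2×184 + 5×102 + 18×64 = 434 + 368 + 510 + 1152 = 2464
ΣP(2005)·Q(2005) = 2×183 + 2×156 + 5×89 + 18×58 = 366 + 312 + 445 + 1044 = 2167
Index = 2464 / 2167 × 100 = 113.7056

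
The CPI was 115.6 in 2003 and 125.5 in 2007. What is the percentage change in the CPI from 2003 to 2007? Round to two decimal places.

8.56%

Change = (125.5 − 115.6) / 115.6 × 100
       = 9.9 / 115.6 × 100 = 8.5640%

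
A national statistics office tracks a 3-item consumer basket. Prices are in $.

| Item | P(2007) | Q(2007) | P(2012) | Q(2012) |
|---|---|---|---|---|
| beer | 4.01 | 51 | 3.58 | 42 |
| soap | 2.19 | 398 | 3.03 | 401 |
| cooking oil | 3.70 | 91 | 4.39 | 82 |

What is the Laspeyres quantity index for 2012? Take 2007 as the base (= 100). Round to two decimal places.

95.55

Laspeyres quantity index uses base-period prices as weights.
ΣP(2007)·Q(2012) = 4.01×42 + 2.19×401 + 3.70×82 = 168.42 + 878.19 + 303.4 = 1350.01
ΣP(2007)·Q(2007) = 4.01×51 + 2.19×398 + 3.70×91 = 204.51 + 871.62 + 336.7 = 1412.83
Index = 1350.01 / 1412.83 × 100 = 95.5536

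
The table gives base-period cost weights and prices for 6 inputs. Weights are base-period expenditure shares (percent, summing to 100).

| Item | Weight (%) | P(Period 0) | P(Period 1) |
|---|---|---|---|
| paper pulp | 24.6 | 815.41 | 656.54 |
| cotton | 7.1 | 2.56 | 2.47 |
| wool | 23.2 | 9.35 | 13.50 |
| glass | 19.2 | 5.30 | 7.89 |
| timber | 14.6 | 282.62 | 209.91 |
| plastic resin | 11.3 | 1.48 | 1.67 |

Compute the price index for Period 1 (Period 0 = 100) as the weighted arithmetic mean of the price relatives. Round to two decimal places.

paper pulp: 24.6 × (656.54/815.41) = 24.6 × 0.805165 = 19.8071
cotton: 7.1 × (2.47/2.56) = 7.1 × 0.964844 = 6.8504
wool: 23.2 × (13.50/9.35) = 23.2 × 1.443850 = 33.4973
glass: 19.2 × (7.89/5.30) = 19.2 × 1.488679 = 28.5826
timber: 14.6 × (209.91/282.62) = 14.6 × 0.742729 = 10.8438
plastic resin: 11.3 × (1.67/1.48) = 11.3 × 1.128378 = 12.7507
Index = Σ wᵢ·(p₁ᵢ/p₀ᵢ) = 19.8071 + 6.8504 + 33.4973 + 28.5826 + 10.8438 + 12.7507 = 112.3319

112.33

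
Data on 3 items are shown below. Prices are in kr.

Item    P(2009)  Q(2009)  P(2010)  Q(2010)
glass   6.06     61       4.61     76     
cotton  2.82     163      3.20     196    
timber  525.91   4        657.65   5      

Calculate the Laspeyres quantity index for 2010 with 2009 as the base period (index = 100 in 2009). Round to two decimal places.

Laspeyres quantity index uses base-period prices as weights.
ΣP(2009)·Q(2010) = 6.06×76 + 2.82×196 + 525.91×5 = 460.56 + 552.72 + 2629.55 = 3642.83
ΣP(2009)·Q(2009) = 6.06×61 + 2.82×163 + 525.91×4 = 369.66 + 459.66 + 2103.64 = 2932.96
Index = 3642.83 / 2932.96 × 100 = 124.2032

124.20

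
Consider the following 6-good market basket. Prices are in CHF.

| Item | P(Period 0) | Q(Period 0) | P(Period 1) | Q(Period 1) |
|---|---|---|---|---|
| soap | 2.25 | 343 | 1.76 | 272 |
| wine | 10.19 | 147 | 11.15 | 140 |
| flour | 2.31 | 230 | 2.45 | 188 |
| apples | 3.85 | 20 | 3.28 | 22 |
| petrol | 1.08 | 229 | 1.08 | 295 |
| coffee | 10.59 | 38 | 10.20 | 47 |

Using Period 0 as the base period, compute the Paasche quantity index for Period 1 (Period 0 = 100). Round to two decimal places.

96.11

Paasche quantity index uses current-period prices as weights.
ΣP(Period 1)·Q(Period 1) = 1.76×272 + 11.15×140 + 2.45×188 + 3.28×22 + 1.08×295 + 10.20×47 = 478.72 + 1561 + 460.6 + 72.16 + 318.6 + 479.4 = 3370.48
ΣP(Period 1)·Q(Period 0) = 1.76×343 + 11.15×147 + 2.45×230 + 3.28×20 + 1.08×229 + 10.20×38 = 603.68 + 1639.05 + 563.5 + 65.6 + 247.32 + 387.6 = 3506.75
Index = 3370.48 / 3506.75 × 100 = 96.1141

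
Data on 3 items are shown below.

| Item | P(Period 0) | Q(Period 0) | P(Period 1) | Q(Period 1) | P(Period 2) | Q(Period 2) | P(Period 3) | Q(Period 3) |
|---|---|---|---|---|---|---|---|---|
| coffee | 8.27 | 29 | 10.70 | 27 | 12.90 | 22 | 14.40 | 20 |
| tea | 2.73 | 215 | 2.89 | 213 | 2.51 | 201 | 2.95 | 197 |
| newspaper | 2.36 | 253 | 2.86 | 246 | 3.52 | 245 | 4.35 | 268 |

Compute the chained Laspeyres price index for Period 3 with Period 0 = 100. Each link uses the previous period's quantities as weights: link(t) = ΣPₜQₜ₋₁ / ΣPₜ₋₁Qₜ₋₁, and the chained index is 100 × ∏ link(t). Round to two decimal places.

151.31

Link Period 0→Period 1:
ΣP(Period 1)Q(Period 0) = 10.70×29 + 2.89×215 + 2.86×253 = 310.3 + 621.35 + 723.58 = 1655.23
ΣP(Period 0)Q(Period 0) = 8.27×29 + 2.73×215 + 2.36×253 = 239.83 + 586.95 + 597.08 = 1423.86
link = 1655.23/1423.86 = 1.162495
Link Period 1→Period 2:
ΣP(Period 2)Q(Period 1) = 12.90×27 + 2.51×213 + 3.52×246 = 348.3 + 534.63 + 865.92 = 1748.85
ΣP(Period 1)Q(Period 1) = 10.70×27 + 2.89×213 + 2.86×246 = 288.9 + 615.57 + 703.56 = 1608.03
link = 1748.85/1608.03 = 1.087573
Link Period 2→Period 3:
ΣP(Period 3)Q(Period 2) = 14.40×22 + 2.95×201 + 4.35×245 = 316.8 + 592.95 + 1065.75 = 1975.5
ΣP(Period 2)Q(Period 2) = 12.90×22 + 2.51×201 + 3.52×245 = 283.8 + 504.51 + 862.4 = 1650.71
link = 1975.5/1650.71 = 1.196758
Chained index = 100 × 1.162495 × 1.087573 × 1.196758 = 151.3059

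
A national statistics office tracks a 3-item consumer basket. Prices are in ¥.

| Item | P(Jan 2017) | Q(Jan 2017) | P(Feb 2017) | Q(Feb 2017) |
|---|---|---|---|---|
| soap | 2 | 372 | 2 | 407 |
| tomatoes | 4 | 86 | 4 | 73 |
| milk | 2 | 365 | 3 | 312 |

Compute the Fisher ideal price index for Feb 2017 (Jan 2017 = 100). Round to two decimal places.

119.05

Laspeyres component (base-period weights):
ΣP(Feb 2017)Q(Jan 2017) = 2×372 + 4×86 + 3×365 = 744 + 344 + 1095 = 2183
ΣP(Jan 2017)Q(Jan 2017) = 2×372 + 4×86 + 2×365 = 744 + 344 + 730 = 1818
L = 2183 / 1818 × 100 = 120.0770
Paasche component (current-period weights):
ΣP(Feb 2017)Q(Feb 2017) = 2×407 + 4×73 + 3×312 = 814 + 292 + 936 = 2042
ΣP(Jan 2017)Q(Feb 2017) = 2×407 + 4×73 + 2×312 = 814 + 292 + 624 = 1730
P = 2042 / 1730 × 100 = 118.0347
Fisher = √(L × P) = √(120.0770 × 118.0347) = 119.0515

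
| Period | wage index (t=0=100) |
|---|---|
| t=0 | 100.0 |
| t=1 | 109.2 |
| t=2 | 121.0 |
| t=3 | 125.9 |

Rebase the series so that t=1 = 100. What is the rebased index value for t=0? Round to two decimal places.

91.58

Rebased(t=0) = 100.0 / 109.2 × 100 = 91.5751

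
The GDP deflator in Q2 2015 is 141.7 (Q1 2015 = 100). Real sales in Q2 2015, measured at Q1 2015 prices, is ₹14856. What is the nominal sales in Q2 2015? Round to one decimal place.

Nominal = Real × (Index/100) = 14856 × (141.7/100)
        = 14856 × 1.417 = 21050.9520

21051.0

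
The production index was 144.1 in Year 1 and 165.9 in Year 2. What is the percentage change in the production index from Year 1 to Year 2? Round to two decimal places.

Change = (165.9 − 144.1) / 144.1 × 100
       = 21.8 / 144.1 × 100 = 15.1284%

15.13%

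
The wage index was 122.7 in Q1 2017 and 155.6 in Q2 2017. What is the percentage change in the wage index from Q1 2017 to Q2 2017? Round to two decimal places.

26.81%

Change = (155.6 − 122.7) / 122.7 × 100
       = 32.9 / 122.7 × 100 = 26.8134%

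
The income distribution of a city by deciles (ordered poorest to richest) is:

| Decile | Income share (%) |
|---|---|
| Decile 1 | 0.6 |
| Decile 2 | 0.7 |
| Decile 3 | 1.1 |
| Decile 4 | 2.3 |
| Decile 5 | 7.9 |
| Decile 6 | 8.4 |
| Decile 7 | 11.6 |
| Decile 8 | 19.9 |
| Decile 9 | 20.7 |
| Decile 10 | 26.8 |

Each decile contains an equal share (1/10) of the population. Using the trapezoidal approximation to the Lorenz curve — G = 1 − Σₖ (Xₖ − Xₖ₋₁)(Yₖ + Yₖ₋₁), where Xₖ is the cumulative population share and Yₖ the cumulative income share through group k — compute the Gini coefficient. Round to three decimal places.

0.498

Cumulative income shares Yₖ: 0.0060, 0.0130, 0.0240, 0.0470, 0.1260, 0.2100, 0.3260, 0.5250, 0.7320, 1.0000
Σ (Xₖ−Xₖ₋₁)(Yₖ+Yₖ₋₁) = (1/10)(0.0060+0.0000) + (1/10)(0.0130+0.0060) + (1/10)(0.0240+0.0130) + (1/10)(0.0470+0.0240) + (1/10)(0.1260+0.0470) + (1/10)(0.2100+0.1260) + (1/10)(0.3260+0.2100) + (1/10)(0.5250+0.3260) + (1/10)(0.7320+0.5250) + (1/10)(1.0000+0.7320)
  = 0.0006 + 0.0019 + 0.0037 + 0.0071 + 0.0173 + 0.0336 + 0.0536 + 0.0851 + 0.1257 + 0.1732 = 0.5018
G = 1 − 0.5018 = 0.4982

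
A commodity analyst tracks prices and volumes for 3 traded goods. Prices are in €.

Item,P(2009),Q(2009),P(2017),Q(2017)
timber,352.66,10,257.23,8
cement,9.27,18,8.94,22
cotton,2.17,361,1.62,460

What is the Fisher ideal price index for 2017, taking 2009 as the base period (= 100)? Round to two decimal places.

Laspeyres component (base-period weights):
ΣP(2017)Q(2009) = 257.23×10 + 8.94×18 + 1.62×361 = 2572.3 + 160.92 + 584.82 = 3318.04
ΣP(2009)Q(2009) = 352.66×10 + 9.27×18 + 2.17×361 = 3526.6 + 166.86 + 783.37 = 4476.83
L = 3318.04 / 4476.83 × 100 = 74.1158
Paasche component (current-period weights):
ΣP(2017)Q(2017) = 257.23×8 + 8.94×22 + 1.62×460 = 2057.84 + 196.68 + 745.2 = 2999.72
ΣP(2009)Q(2017) = 352.66×8 + 9.27×22 + 2.17×460 = 2821.28 + 203.94 + 998.2 = 4023.42
P = 2999.72 / 4023.42 × 100 = 74.5565
Fisher = √(L × P) = √(74.1158 × 74.5565) = 74.3358

74.34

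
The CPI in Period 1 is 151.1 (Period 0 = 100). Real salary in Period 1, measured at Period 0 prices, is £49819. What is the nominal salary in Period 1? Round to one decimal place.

Nominal = Real × (Index/100) = 49819 × (151.1/100)
        = 49819 × 1.511 = 75276.5090

75276.5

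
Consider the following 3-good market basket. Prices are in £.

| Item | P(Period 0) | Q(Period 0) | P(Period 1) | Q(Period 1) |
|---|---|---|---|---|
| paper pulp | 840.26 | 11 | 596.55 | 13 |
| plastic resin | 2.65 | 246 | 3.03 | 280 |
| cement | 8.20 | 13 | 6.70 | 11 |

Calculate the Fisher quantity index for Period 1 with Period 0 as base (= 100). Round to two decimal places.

Laspeyres component (base-period weights):
ΣP(Period 0)Q(Period 1) = 840.26×13 + 2.65×280 + 8.20×11 = 10923.38 + 742 + 90.2 = 11755.58
ΣP(Period 0)Q(Period 0) = 840.26×11 + 2.65×246 + 8.20×13 = 9242.86 + 651.9 + 106.6 = 10001.36
L = 11755.58 / 10001.36 × 100 = 117.5398
Paasche component (current-period weights):
ΣP(Period 1)Q(Period 1) = 596.55×13 + 3.03×280 + 6.70×11 = 7755.15 + 848.4 + 73.7 = 8677.25
ΣP(Period 1)Q(Period 0) = 596.55×11 + 3.03×246 + 6.70×13 = 6562.05 + 745.38 + 87.1 = 7394.53
P = 8677.25 / 7394.53 × 100 = 117.3469
Fisher = √(L × P) = √(117.5398 × 117.3469) = 117.4433

117.44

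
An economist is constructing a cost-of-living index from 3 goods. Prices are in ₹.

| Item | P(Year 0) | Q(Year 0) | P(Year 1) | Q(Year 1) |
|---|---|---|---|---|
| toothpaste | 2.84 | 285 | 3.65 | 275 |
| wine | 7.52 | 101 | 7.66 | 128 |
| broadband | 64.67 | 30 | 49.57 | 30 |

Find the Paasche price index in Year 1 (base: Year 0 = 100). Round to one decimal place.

94.2

Paasche price index uses current-period quantities as weights.
ΣP(Year 1)·Q(Year 1) = 3.65×275 + 7.66×128 + 49.57×30 = 1003.75 + 980.48 + 1487.1 = 3471.33
ΣP(Year 0)·Q(Year 1) = 2.84×275 + 7.52×128 + 64.67×30 = 781 + 962.56 + 1940.1 = 3683.66
Index = 3471.33 / 3683.66 × 100 = 94.2359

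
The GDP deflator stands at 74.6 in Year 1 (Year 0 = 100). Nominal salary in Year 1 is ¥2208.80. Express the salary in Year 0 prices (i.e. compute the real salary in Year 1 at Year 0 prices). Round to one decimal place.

Real = Nominal ÷ (Index/100) = 2208.80 ÷ (74.6/100)
     = 2208.80 ÷ 0.746 = 2960.8579

2960.9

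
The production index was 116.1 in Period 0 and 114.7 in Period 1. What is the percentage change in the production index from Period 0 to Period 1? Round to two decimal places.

Change = (114.7 − 116.1) / 116.1 × 100
       = -1.4 / 116.1 × 100 = -1.2059%

-1.21%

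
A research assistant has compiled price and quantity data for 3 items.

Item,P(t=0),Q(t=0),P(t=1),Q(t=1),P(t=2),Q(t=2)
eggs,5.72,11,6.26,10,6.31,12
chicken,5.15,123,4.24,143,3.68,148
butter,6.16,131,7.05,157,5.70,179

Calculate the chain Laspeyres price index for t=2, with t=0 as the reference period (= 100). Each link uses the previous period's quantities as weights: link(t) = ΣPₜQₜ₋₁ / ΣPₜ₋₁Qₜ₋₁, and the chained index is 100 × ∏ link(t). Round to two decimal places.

Link t=0→t=1:
ΣP(t=1)Q(t=0) = 6.26×11 + 4.24×123 + 7.05×131 = 68.86 + 521.52 + 923.55 = 1513.93
ΣP(t=0)Q(t=0) = 5.72×11 + 5.15×123 + 6.16×131 = 62.92 + 633.45 + 806.96 = 1503.33
link = 1513.93/1503.33 = 1.007051
Link t=1→t=2:
ΣP(t=2)Q(t=1) = 6.31×10 + 3.68×143 + 5.70×157 = 63.1 + 526.24 + 894.9 = 1484.24
ΣP(t=1)Q(t=1) = 6.26×10 + 4.24×143 + 7.05×157 = 62.6 + 606.32 + 1106.85 = 1775.77
link = 1484.24/1775.77 = 0.835829
Chained index = 100 × 1.007051 × 0.835829 = 84.1722

84.17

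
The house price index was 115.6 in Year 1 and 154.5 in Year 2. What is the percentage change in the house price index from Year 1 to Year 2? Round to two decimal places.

Change = (154.5 − 115.6) / 115.6 × 100
       = 38.9 / 115.6 × 100 = 33.6505%

33.65%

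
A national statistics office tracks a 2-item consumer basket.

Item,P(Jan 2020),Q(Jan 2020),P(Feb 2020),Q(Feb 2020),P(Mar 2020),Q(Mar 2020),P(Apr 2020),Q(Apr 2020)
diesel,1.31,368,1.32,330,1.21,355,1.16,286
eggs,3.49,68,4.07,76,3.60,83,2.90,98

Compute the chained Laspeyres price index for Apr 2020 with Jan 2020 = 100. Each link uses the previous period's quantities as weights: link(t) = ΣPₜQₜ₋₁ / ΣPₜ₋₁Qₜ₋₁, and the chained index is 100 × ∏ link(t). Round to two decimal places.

85.78

Link Jan 2020→Feb 2020:
ΣP(Feb 2020)Q(Jan 2020) = 1.32×368 + 4.07×68 = 485.76 + 276.76 = 762.52
ΣP(Jan 2020)Q(Jan 2020) = 1.31×368 + 3.49×68 = 482.08 + 237.32 = 719.4
link = 762.52/719.4 = 1.059939
Link Feb 2020→Mar 2020:
ΣP(Mar 2020)Q(Feb 2020) = 1.21×330 + 3.60×76 = 399.3 + 273.6 = 672.9
ΣP(Feb 2020)Q(Feb 2020) = 1.32×330 + 4.07×76 = 435.6 + 309.32 = 744.92
link = 672.9/744.92 = 0.903318
Link Mar 2020→Apr 2020:
ΣP(Apr 2020)Q(Mar 2020) = 1.16×355 + 2.90×83 = 411.8 + 240.7 = 652.5
ΣP(Mar 2020)Q(Mar 2020) = 1.21×355 + 3.60×83 = 429.55 + 298.8 = 728.35
link = 652.5/728.35 = 0.895861
Chained index = 100 × 1.059939 × 0.903318 × 0.895861 = 85.7753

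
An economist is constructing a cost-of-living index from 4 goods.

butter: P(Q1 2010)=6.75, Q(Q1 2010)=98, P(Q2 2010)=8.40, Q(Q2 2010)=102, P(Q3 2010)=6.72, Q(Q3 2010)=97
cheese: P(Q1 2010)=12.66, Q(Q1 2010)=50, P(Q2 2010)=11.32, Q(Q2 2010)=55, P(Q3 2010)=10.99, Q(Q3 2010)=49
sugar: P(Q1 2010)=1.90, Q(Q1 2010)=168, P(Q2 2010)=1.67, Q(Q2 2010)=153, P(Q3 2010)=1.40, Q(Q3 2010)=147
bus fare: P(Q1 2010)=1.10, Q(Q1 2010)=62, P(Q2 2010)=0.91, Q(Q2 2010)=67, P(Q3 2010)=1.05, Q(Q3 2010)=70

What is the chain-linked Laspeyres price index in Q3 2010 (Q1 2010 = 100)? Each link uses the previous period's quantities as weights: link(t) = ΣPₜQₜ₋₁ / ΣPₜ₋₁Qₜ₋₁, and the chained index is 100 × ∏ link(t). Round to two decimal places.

Link Q1 2010→Q2 2010:
ΣP(Q2 2010)Q(Q1 2010) = 8.40×98 + 11.32×50 + 1.67×168 + 0.91×62 = 823.2 + 566 + 280.56 + 56.42 = 1726.18
ΣP(Q1 2010)Q(Q1 2010) = 6.75×98 + 12.66×50 + 1.90×168 + 1.10×62 = 661.5 + 633 + 319.2 + 68.2 = 1681.9
link = 1726.18/1681.9 = 1.026327
Link Q2 2010→Q3 2010:
ΣP(Q3 2010)Q(Q2 2010) = 6.72×102 + 10.99×55 + 1.40×153 + 1.05×67 = 685.44 + 604.45 + 214.2 + 70.35 = 1574.44
ΣP(Q2 2010)Q(Q2 2010) = 8.40×102 + 11.32×55 + 1.67×153 + 0.91×67 = 856.8 + 622.6 + 255.51 + 60.97 = 1795.88
link = 1574.44/1795.88 = 0.876696
Chained index = 100 × 1.026327 × 0.876696 = 89.9777

89.98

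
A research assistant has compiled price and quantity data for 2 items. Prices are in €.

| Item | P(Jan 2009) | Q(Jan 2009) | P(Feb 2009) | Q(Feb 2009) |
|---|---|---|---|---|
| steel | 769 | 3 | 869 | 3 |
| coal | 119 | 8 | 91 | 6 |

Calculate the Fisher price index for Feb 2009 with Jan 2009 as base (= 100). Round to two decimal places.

103.35

Laspeyres component (base-period weights):
ΣP(Feb 2009)Q(Jan 2009) = 869×3 + 91×8 = 2607 + 728 = 3335
ΣP(Jan 2009)Q(Jan 2009) = 769×3 + 119×8 = 2307 + 952 = 3259
L = 3335 / 3259 × 100 = 102.3320
Paasche component (current-period weights):
ΣP(Feb 2009)Q(Feb 2009) = 869×3 + 91×6 = 2607 + 546 = 3153
ΣP(Jan 2009)Q(Feb 2009) = 769×3 + 119×6 = 2307 + 714 = 3021
P = 3153 / 3021 × 100 = 104.3694
Fisher = √(L × P) = √(102.3320 × 104.3694) = 103.3457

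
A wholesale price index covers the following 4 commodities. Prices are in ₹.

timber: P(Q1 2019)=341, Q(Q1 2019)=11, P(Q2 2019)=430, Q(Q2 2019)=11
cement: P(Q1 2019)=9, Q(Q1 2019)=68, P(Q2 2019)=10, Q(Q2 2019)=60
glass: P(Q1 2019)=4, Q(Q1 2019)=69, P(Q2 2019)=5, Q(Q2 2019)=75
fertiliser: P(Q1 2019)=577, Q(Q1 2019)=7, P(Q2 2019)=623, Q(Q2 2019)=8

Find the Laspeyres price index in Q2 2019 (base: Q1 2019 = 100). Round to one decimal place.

116.6

Laspeyres price index uses base-period quantities as weights.
ΣP(Q2 2019)·Q(Q1 2019) = 430×11 + 10×68 + 5×69 + 623×7 = 4730 + 680 + 345 + 4361 = 10116
ΣP(Q1 2019)·Q(Q1 2019) = 341×11 + 9×68 + 4×69 + 577×7 = 3751 + 612 + 276 + 4039 = 8678
Index = 10116 / 8678 × 100 = 116.5706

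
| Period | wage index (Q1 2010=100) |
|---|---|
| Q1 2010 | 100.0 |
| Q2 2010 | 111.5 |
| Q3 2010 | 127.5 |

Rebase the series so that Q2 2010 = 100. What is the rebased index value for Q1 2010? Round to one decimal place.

Rebased(Q1 2010) = 100.0 / 111.5 × 100 = 89.6861

89.7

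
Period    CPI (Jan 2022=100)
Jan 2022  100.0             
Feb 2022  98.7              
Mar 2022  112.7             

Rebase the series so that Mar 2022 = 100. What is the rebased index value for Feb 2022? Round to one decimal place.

Rebased(Feb 2022) = 98.7 / 112.7 × 100 = 87.5776

87.6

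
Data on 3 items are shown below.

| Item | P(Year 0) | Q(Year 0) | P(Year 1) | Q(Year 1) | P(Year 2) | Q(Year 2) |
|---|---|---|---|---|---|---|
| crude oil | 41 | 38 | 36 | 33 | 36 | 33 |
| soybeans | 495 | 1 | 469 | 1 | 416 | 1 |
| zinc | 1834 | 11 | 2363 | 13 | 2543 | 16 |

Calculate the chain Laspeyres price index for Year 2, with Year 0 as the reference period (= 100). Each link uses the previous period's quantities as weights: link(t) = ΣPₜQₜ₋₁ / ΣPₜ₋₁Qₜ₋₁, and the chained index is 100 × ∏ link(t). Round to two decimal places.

Link Year 0→Year 1:
ΣP(Year 1)Q(Year 0) = 36×38 + 469×1 + 2363×11 = 1368 + 469 + 25993 = 27830
ΣP(Year 0)Q(Year 0) = 41×38 + 495×1 + 1834×11 = 1558 + 495 + 20174 = 22227
link = 27830/22227 = 1.252081
Link Year 1→Year 2:
ΣP(Year 2)Q(Year 1) = 36×33 + 416×1 + 2543×13 = 1188 + 416 + 33059 = 34663
ΣP(Year 1)Q(Year 1) = 36×33 + 469×1 + 2363×13 = 1188 + 469 + 30719 = 32376
link = 34663/32376 = 1.070639
Chained index = 100 × 1.252081 × 1.070639 = 134.0526

134.05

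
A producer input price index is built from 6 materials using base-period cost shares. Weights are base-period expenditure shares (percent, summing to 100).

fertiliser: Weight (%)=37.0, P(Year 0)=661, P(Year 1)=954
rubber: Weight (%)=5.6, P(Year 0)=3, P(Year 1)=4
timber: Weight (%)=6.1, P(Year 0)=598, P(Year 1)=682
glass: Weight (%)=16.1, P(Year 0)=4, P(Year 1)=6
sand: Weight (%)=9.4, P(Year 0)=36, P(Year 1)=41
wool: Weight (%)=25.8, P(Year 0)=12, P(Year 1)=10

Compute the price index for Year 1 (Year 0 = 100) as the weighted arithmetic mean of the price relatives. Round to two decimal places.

124.18

fertiliser: 37.0 × (954/661) = 37.0 × 1.443268 = 53.4009
rubber: 5.6 × (4/3) = 5.6 × 1.333333 = 7.4667
timber: 6.1 × (682/598) = 6.1 × 1.140468 = 6.9569
glass: 16.1 × (6/4) = 16.1 × 1.500000 = 24.1500
sand: 9.4 × (41/36) = 9.4 × 1.138889 = 10.7056
wool: 25.8 × (10/12) = 25.8 × 0.833333 = 21.5000
Index = Σ wᵢ·(p₁ᵢ/p₀ᵢ) = 53.4009 + 7.4667 + 6.9569 + 24.1500 + 10.7056 + 21.5000 = 124.1800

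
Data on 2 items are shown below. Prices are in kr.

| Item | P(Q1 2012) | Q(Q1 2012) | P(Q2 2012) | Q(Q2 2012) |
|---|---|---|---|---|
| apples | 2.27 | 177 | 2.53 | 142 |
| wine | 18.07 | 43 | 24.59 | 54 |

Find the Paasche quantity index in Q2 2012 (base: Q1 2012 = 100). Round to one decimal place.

Paasche quantity index uses current-period prices as weights.
ΣP(Q2 2012)·Q(Q2 2012) = 2.53×142 + 24.59×54 = 359.26 + 1327.86 = 1687.12
ΣP(Q2 2012)·Q(Q1 2012) = 2.53×177 + 24.59×43 = 447.81 + 1057.37 = 1505.18
Index = 1687.12 / 1505.18 × 100 = 112.0876

112.1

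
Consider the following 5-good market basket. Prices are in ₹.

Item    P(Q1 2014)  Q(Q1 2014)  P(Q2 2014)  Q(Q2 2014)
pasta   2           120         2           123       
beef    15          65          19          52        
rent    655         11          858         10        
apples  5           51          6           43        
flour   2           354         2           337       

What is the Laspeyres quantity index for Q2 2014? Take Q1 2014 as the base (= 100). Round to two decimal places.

Laspeyres quantity index uses base-period prices as weights.
ΣP(Q1 2014)·Q(Q2 2014) = 2×123 + 15×52 + 655×10 + 5×43 + 2×337 = 246 + 780 + 6550 + 215 + 674 = 8465
ΣP(Q1 2014)·Q(Q1 2014) = 2×120 + 15×65 + 655×11 + 5×51 + 2×354 = 240 + 975 + 7205 + 255 + 708 = 9383
Index = 8465 / 9383 × 100 = 90.2163

90.22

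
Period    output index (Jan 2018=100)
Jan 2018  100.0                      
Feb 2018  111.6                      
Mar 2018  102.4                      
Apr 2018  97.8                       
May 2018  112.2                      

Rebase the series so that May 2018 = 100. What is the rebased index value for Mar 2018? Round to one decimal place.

91.3

Rebased(Mar 2018) = 102.4 / 112.2 × 100 = 91.2656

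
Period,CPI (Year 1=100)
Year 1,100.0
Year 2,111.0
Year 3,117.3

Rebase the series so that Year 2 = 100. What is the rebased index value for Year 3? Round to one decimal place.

Rebased(Year 3) = 117.3 / 111.0 × 100 = 105.6757

105.7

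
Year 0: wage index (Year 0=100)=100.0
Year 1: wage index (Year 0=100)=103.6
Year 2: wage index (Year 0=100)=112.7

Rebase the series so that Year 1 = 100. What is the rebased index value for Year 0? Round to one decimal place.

Rebased(Year 0) = 100.0 / 103.6 × 100 = 96.5251

96.5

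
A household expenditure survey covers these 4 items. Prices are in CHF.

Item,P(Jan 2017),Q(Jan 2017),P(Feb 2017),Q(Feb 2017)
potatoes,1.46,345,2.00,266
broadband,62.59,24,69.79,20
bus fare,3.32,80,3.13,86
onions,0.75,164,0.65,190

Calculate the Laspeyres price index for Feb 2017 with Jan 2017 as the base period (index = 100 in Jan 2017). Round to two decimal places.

Laspeyres price index uses base-period quantities as weights.
ΣP(Feb 2017)·Q(Jan 2017) = 2.00×345 + 69.79×24 + 3.13×80 + 0.65×164 = 690 + 1674.96 + 250.4 + 106.6 = 2721.96
ΣP(Jan 2017)·Q(Jan 2017) = 1.46×345 + 62.59×24 + 3.32×80 + 0.75×164 = 503.7 + 1502.16 + 265.6 + 123 = 2394.46
Index = 2721.96 / 2394.46 × 100 = 113.6774

113.68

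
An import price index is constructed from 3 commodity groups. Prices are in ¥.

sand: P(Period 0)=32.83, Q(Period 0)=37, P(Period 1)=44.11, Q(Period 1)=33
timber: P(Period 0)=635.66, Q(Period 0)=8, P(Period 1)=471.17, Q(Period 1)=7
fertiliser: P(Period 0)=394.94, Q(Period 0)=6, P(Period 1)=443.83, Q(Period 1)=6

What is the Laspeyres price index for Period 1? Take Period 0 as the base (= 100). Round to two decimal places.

Laspeyres price index uses base-period quantities as weights.
ΣP(Period 1)·Q(Period 0) = 44.11×37 + 471.17×8 + 443.83×6 = 1632.07 + 3769.36 + 2662.98 = 8064.41
ΣP(Period 0)·Q(Period 0) = 32.83×37 + 635.66×8 + 394.94×6 = 1214.71 + 5085.28 + 2369.64 = 8669.63
Index = 8064.41 / 8669.63 × 100 = 93.0191

93.02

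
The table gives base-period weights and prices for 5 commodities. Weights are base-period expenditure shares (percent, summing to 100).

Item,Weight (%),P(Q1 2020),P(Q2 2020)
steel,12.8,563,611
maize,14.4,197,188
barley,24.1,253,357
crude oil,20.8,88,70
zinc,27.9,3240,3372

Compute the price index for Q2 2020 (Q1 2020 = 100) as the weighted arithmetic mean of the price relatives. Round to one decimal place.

steel: 12.8 × (611/563) = 12.8 × 1.085258 = 13.8913
maize: 14.4 × (188/197) = 14.4 × 0.954315 = 13.7421
barley: 24.1 × (357/253) = 24.1 × 1.411067 = 34.0067
crude oil: 20.8 × (70/88) = 20.8 × 0.795455 = 16.5455
zinc: 27.9 × (3372/3240) = 27.9 × 1.040741 = 29.0367
Index = Σ wᵢ·(p₁ᵢ/p₀ᵢ) = 13.8913 + 13.7421 + 34.0067 + 16.5455 + 29.0367 = 107.2223

107.2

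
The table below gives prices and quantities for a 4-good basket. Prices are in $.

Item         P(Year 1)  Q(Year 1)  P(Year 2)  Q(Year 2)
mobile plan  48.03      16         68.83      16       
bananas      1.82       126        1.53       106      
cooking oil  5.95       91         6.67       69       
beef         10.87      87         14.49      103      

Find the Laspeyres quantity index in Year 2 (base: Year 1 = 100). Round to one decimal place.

100.3

Laspeyres quantity index uses base-period prices as weights.
ΣP(Year 1)·Q(Year 2) = 48.03×16 + 1.82×106 + 5.95×69 + 10.87×103 = 768.48 + 192.92 + 410.55 + 1119.61 = 2491.56
ΣP(Year 1)·Q(Year 1) = 48.03×16 + 1.82×126 + 5.95×91 + 10.87×87 = 768.48 + 229.32 + 541.45 + 945.69 = 2484.94
Index = 2491.56 / 2484.94 × 100 = 100.2664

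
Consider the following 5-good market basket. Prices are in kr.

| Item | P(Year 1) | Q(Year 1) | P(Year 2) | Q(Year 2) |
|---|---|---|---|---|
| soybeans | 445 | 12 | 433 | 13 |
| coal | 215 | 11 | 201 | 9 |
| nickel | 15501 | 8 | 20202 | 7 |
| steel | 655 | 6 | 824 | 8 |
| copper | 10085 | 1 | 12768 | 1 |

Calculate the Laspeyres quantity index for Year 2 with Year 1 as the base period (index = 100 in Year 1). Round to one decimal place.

Laspeyres quantity index uses base-period prices as weights.
ΣP(Year 1)·Q(Year 2) = 445×13 + 215×9 + 15501×7 + 655×8 + 10085×1 = 5785 + 1935 + 108507 + 5240 + 10085 = 131552
ΣP(Year 1)·Q(Year 1) = 445×12 + 215×11 + 15501×8 + 655×6 + 10085×1 = 5340 + 2365 + 124008 + 3930 + 10085 = 145728
Index = 131552 / 145728 × 100 = 90.2723

90.3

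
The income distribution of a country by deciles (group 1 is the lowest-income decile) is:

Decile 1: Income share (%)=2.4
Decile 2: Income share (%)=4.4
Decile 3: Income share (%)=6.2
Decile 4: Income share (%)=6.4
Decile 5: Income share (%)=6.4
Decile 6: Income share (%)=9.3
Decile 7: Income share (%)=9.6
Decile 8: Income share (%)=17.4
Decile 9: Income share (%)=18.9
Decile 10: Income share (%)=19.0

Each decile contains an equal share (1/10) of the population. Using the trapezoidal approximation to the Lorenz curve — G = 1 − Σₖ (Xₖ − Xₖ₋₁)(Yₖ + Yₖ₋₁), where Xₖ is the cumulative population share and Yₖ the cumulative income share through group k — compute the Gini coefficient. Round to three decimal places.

0.319

Cumulative income shares Yₖ: 0.0240, 0.0680, 0.1300, 0.1940, 0.2580, 0.3510, 0.4470, 0.6210, 0.8100, 1.0000
Σ (Xₖ−Xₖ₋₁)(Yₖ+Yₖ₋₁) = (1/10)(0.0240+0.0000) + (1/10)(0.0680+0.0240) + (1/10)(0.1300+0.0680) + (1/10)(0.1940+0.1300) + (1/10)(0.2580+0.1940) + (1/10)(0.3510+0.2580) + (1/10)(0.4470+0.3510) + (1/10)(0.6210+0.4470) + (1/10)(0.8100+0.6210) + (1/10)(1.0000+0.8100)
  = 0.0024 + 0.0092 + 0.0198 + 0.0324 + 0.0452 + 0.0609 + 0.0798 + 0.1068 + 0.1431 + 0.1810 = 0.6806
G = 1 − 0.6806 = 0.3194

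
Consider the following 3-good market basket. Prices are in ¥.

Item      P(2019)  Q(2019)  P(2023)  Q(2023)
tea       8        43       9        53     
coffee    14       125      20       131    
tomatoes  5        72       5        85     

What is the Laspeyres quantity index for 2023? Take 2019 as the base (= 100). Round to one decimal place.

109.3

Laspeyres quantity index uses base-period prices as weights.
ΣP(2019)·Q(2023) = 8×53 + 14×131 + 5×85 = 424 + 1834 + 425 = 2683
ΣP(2019)·Q(2019) = 8×43 + 14×125 + 5×72 = 344 + 1750 + 360 = 2454
Index = 2683 / 2454 × 100 = 109.3317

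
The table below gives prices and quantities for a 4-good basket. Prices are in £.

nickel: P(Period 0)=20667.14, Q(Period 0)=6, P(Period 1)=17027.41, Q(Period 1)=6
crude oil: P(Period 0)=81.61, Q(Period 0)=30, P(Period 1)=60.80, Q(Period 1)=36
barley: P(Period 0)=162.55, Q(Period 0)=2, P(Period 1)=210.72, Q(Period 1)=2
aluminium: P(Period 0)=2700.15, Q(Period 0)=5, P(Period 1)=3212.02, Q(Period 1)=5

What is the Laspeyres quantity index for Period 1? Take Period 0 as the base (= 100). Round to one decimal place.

100.3

Laspeyres quantity index uses base-period prices as weights.
ΣP(Period 0)·Q(Period 1) = 20667.14×6 + 81.61×36 + 162.55×2 + 2700.15×5 = 124002.84 + 2937.96 + 325.1 + 13500.75 = 140766.65
ΣP(Period 0)·Q(Period 0) = 20667.14×6 + 81.61×30 + 162.55×2 + 2700.15×5 = 124002.84 + 2448.3 + 325.1 + 13500.75 = 140276.99
Index = 140766.65 / 140276.99 × 100 = 100.3491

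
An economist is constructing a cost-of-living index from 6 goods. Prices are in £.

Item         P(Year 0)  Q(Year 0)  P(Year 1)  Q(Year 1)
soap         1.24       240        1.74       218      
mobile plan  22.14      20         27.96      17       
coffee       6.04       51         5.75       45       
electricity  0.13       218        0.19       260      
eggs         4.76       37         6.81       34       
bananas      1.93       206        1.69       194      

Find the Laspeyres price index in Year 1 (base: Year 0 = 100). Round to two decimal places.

Laspeyres price index uses base-period quantities as weights.
ΣP(Year 1)·Q(Year 0) = 1.74×240 + 27.96×20 + 5.75×51 + 0.19×218 + 6.81×37 + 1.69×206 = 417.6 + 559.2 + 293.25 + 41.42 + 251.97 + 348.14 = 1911.58
ΣP(Year 0)·Q(Year 0) = 1.24×240 + 22.14×20 + 6.04×51 + 0.13×218 + 4.76×37 + 1.93×206 = 297.6 + 442.8 + 308.04 + 28.34 + 176.12 + 397.58 = 1650.48
Index = 1911.58 / 1650.48 × 100 = 115.8196

115.82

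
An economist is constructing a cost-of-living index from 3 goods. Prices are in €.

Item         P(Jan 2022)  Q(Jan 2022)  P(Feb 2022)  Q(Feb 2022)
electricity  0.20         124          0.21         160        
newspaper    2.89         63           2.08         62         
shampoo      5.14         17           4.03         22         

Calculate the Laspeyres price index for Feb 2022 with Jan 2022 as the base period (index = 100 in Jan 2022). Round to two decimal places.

Laspeyres price index uses base-period quantities as weights.
ΣP(Feb 2022)·Q(Jan 2022) = 0.21×124 + 2.08×63 + 4.03×17 = 26.04 + 131.04 + 68.51 = 225.59
ΣP(Jan 2022)·Q(Jan 2022) = 0.20×124 + 2.89×63 + 5.14×17 = 24.8 + 182.07 + 87.38 = 294.25
Index = 225.59 / 294.25 × 100 = 76.6661

76.67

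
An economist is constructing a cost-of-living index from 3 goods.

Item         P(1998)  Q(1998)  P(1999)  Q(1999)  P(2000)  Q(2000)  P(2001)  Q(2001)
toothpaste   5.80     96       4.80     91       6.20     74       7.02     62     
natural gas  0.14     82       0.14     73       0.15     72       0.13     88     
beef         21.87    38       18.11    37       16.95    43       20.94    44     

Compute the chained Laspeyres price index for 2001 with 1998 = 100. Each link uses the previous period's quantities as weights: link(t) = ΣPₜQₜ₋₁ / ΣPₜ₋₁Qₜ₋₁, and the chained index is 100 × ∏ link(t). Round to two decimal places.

Link 1998→1999:
ΣP(1999)Q(1998) = 4.80×96 + 0.14×82 + 18.11×38 = 460.8 + 11.48 + 688.18 = 1160.46
ΣP(1998)Q(1998) = 5.80×96 + 0.14×82 + 21.87×38 = 556.8 + 11.48 + 831.06 = 1399.34
link = 1160.46/1399.34 = 0.829291
Link 1999→2000:
ΣP(2000)Q(1999) = 6.20×91 + 0.15×73 + 16.95×37 = 564.2 + 10.95 + 627.15 = 1202.3
ΣP(1999)Q(1999) = 4.80×91 + 0.14×73 + 18.11×37 = 436.8 + 10.22 + 670.07 = 1117.09
link = 1202.3/1117.09 = 1.076279
Link 2000→2001:
ΣP(2001)Q(2000) = 7.02×74 + 0.13×72 + 20.94×43 = 519.48 + 9.36 + 900.42 = 1429.26
ΣP(2000)Q(2000) = 6.20×74 + 0.15×72 + 16.95×43 = 458.8 + 10.8 + 728.85 = 1198.45
link = 1429.26/1198.45 = 1.192590
Chained index = 100 × 0.829291 × 1.076279 × 1.192590 = 106.4444

106.44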